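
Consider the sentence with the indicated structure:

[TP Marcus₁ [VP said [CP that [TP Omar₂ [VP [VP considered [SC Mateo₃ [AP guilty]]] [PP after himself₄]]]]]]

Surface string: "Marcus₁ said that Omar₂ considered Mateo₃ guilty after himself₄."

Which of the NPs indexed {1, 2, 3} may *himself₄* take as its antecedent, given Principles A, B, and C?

*himself* is an anaphor, so Principle A applies: it must be bound in its binding domain.
Binding domain of *himself₄*: the embedded TP, whose subject is Omar₂.
*Marcus₁* c-commands the anaphor but is outside its binding domain → cannot satisfy Principle A.
*Omar₂* c-commands the anaphor within its binding domain → licit binder.
*Mateo₃* does not c-command the anaphor → cannot bind it.

{2}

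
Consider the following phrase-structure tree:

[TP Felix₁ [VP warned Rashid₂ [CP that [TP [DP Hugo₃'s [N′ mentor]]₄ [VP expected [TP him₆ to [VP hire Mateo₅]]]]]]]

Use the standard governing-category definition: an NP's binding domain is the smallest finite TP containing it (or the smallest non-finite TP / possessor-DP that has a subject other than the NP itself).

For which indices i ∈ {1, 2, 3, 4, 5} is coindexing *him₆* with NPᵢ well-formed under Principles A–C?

{1, 2, 3}

*him* is a pronoun, so Principle B applies: it must be free in its binding domain.
Binding domain of *him₆*: the embedded TP, whose subject is [Hugo₃'s mentor]₄.
*Felix₁* c-commands the pronoun but from outside its binding domain, and is not c-commanded by it → coindexation permitted.
*Rashid₂* c-commands the pronoun but from outside its binding domain, and is not c-commanded by it → coindexation permitted.
*Hugo₃* and the pronoun do not c-command one another → neither Principle B nor Principle C is at stake; coindexation permitted.
*[Hugo₃'s mentor]₄* c-commands the pronoun within its binding domain → coindexation would violate Principle B.
*Mateo₅*: the pronoun c-commands this R-expression → coindexation would violate Principle C on *Mateo₅*.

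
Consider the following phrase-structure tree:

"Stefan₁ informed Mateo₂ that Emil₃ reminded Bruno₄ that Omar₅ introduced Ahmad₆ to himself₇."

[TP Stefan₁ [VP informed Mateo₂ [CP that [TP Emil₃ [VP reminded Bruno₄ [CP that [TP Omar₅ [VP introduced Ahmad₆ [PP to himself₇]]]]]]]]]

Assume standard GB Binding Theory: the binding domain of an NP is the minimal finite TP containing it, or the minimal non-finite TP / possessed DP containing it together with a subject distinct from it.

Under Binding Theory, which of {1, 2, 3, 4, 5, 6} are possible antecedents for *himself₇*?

{5, 6}

*himself* is an anaphor, so Principle A applies: it must be bound in its binding domain.
Binding domain of *himself₇*: the embedded TP, whose subject is Omar₅.
*Stefan₁* c-commands the anaphor but is outside its binding domain → cannot satisfy Principle A.
*Mateo₂* c-commands the anaphor but is outside its binding domain → cannot satisfy Principle A.
*Emil₃* c-commands the anaphor but is outside its binding domain → cannot satisfy Principle A.
*Bruno₄* c-commands the anaphor but is outside its binding domain → cannot satisfy Principle A.
*Omar₅* c-commands the anaphor within its binding domain → licit binder.
*Ahmad₆* c-commands the anaphor within its binding domain → licit binder.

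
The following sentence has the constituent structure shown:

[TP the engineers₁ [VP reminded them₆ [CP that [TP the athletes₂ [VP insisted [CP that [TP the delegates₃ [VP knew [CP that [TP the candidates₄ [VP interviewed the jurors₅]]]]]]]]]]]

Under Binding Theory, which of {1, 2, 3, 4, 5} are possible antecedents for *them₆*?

none

*them* is a pronoun, so Principle B applies: it must be free in its binding domain.
Binding domain of *them₆*: the matrix TP, whose subject is the engineers₁.
*the engineers₁* c-commands the pronoun within its binding domain → coindexation would violate Principle B.
*the athletes₂*: the pronoun c-commands this R-expression → coindexation would violate Principle C on *the athletes₂*.
*the delegates₃*: the pronoun c-commands this R-expression → coindexation would violate Principle C on *the delegates₃*.
*the candidates₄*: the pronoun c-commands this R-expression → coindexation would violate Principle C on *the candidates₄*.
*the jurors₅*: the pronoun c-commands this R-expression → coindexation would violate Principle C on *the jurors₅*.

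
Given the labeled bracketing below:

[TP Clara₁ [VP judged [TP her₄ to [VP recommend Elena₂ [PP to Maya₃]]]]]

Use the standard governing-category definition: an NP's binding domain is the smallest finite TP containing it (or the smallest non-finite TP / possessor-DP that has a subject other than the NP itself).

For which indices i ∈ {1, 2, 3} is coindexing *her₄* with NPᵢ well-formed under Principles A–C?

*her* is a pronoun, so Principle B applies: it must be free in its binding domain.
Binding domain of *her₄*: the matrix TP, whose subject is Clara₁.
*Clara₁* c-commands the pronoun within its binding domain → coindexation would violate Principle B.
*Elena₂*: the pronoun c-commands this R-expression → coindexation would violate Principle C on *Elena₂*.
*Maya₃*: the pronoun c-commands this R-expression → coindexation would violate Principle C on *Maya₃*.

none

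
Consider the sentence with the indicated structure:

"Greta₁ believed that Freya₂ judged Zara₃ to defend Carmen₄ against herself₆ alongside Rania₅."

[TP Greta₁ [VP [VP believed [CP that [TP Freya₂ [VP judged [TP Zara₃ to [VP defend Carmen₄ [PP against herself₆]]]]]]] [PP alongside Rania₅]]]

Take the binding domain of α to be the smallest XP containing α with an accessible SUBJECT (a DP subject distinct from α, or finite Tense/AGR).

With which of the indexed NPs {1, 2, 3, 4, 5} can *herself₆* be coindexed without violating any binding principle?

*herself* is an anaphor, so Principle A applies: it must be bound in its binding domain.
Binding domain of *herself₆*: the embedded TP, whose subject is Zara₃.
*Greta₁* c-commands the anaphor but is outside its binding domain → cannot satisfy Principle A.
*Freya₂* c-commands the anaphor but is outside its binding domain → cannot satisfy Principle A.
*Zara₃* c-commands the anaphor within its binding domain → licit binder.
*Carmen₄* c-commands the anaphor within its binding domain → licit binder.
*Rania₅* does not c-command the anaphor → cannot bind it.

{3, 4}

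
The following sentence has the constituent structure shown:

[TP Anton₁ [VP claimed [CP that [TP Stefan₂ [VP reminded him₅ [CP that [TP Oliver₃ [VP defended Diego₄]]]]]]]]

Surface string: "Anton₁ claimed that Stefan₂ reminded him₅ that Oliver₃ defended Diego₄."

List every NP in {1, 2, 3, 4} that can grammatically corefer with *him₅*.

*him* is a pronoun, so Principle B applies: it must be free in its binding domain.
Binding domain of *him₅*: the embedded TP, whose subject is Stefan₂.
*Anton₁* c-commands the pronoun but from outside its binding domain, and is not c-commanded by it → coindexation permitted.
*Stefan₂* c-commands the pronoun within its binding domain → coindexation would violate Principle B.
*Oliver₃*: the pronoun c-commands this R-expression → coindexation would violate Principle C on *Oliver₃*.
*Diego₄*: the pronoun c-commands this R-expression → coindexation would violate Principle C on *Diego₄*.

{1}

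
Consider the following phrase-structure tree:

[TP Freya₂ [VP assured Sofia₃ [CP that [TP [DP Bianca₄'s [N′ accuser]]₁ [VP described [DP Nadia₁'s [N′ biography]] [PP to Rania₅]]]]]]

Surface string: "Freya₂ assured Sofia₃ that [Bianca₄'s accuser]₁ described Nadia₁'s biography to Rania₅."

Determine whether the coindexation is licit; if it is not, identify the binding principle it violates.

Principle C

The two coindexed NPs are *[Bianca₄'s accuser]₁* and *Nadia₁*.
*Nadia₁* is an R-expression. Principle C requires it to be free everywhere.
*[Bianca₄'s accuser]₁* c-commands it and carries the same index.
The R-expression is bound → Principle C violation.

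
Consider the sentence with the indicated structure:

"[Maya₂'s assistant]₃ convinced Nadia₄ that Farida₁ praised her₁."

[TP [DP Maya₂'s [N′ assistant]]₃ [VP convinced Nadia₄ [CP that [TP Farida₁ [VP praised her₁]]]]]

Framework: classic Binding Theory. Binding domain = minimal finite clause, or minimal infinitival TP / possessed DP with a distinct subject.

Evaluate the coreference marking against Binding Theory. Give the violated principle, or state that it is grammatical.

The two coindexed NPs are *Farida₁* and *her₁*.
*her₁* is a pronoun. Its binding domain is the embedded TP, whose subject is Farida₁.
*Farida₁* c-commands it within that domain and carries the same index.
The pronoun is locally bound → Principle B violation.

Principle B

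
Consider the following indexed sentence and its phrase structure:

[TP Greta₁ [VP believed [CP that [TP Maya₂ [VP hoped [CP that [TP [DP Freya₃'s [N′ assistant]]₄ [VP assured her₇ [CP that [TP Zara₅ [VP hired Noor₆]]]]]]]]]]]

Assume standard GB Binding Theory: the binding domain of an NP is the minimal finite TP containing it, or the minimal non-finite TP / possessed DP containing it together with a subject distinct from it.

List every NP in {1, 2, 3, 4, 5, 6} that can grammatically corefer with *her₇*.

*her* is a pronoun, so Principle B applies: it must be free in its binding domain.
Binding domain of *her₇*: the embedded TP, whose subject is [Freya₃'s assistant]₄.
*Greta₁* c-commands the pronoun but from outside its binding domain, and is not c-commanded by it → coindexation permitted.
*Maya₂* c-commands the pronoun but from outside its binding domain, and is not c-commanded by it → coindexation permitted.
*Freya₃* and the pronoun do not c-command one another → neither Principle B nor Principle C is at stake; coindexation permitted.
*[Freya₃'s assistant]₄* c-commands the pronoun within its binding domain → coindexation would violate Principle B.
*Zara₅*: the pronoun c-commands this R-expression → coindexation would violate Principle C on *Zara₅*.
*Noor₆*: the pronoun c-commands this R-expression → coindexation would violate Principle C on *Noor₆*.

{1, 2, 3}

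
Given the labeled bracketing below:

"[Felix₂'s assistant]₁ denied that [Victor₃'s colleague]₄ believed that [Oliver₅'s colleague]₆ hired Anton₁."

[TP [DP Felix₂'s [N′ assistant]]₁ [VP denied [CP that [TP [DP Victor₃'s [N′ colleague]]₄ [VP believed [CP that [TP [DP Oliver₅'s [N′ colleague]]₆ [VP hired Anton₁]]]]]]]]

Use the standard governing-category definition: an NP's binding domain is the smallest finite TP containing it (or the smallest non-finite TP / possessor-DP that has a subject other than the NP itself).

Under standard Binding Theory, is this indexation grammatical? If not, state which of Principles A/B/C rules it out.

Principle C

The two coindexed NPs are *[Felix₂'s assistant]₁* and *Anton₁*.
*Anton₁* is an R-expression. Principle C requires it to be free everywhere.
*[Felix₂'s assistant]₁* c-commands it and carries the same index.
The R-expression is bound → Principle C violation.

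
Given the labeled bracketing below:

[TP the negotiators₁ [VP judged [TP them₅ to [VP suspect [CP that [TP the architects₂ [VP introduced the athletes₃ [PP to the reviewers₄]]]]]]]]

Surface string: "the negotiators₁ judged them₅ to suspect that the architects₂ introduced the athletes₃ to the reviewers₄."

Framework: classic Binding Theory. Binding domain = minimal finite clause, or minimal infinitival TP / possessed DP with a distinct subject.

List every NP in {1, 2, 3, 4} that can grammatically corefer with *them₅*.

*them* is a pronoun, so Principle B applies: it must be free in its binding domain.
Binding domain of *them₅*: the matrix TP, whose subject is the negotiators₁.
*the negotiators₁* c-commands the pronoun within its binding domain → coindexation would violate Principle B.
*the architects₂*: the pronoun c-commands this R-expression → coindexation would violate Principle C on *the architects₂*.
*the athletes₃*: the pronoun c-commands this R-expression → coindexation would violate Principle C on *the athletes₃*.
*the reviewers₄*: the pronoun c-commands this R-expression → coindexation would violate Principle C on *the reviewers₄*.

none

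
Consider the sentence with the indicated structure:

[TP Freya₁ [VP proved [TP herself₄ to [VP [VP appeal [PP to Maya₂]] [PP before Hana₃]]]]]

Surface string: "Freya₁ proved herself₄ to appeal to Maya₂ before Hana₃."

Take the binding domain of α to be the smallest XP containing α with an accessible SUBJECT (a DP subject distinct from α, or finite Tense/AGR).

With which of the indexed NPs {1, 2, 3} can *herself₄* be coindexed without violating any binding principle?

*herself* is an anaphor, so Principle A applies: it must be bound in its binding domain.
Binding domain of *herself₄*: the matrix TP, whose subject is Freya₁.
*Freya₁* c-commands the anaphor within its binding domain → licit binder.
*Maya₂* does not c-command the anaphor → cannot bind it.
*Hana₃* does not c-command the anaphor → cannot bind it.

{1}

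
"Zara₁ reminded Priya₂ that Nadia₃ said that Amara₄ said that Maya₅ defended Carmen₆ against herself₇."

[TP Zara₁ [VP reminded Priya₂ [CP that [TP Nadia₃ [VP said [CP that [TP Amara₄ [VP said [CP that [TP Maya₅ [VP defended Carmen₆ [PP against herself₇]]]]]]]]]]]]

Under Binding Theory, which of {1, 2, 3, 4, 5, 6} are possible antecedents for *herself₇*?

*herself* is an anaphor, so Principle A applies: it must be bound in its binding domain.
Binding domain of *herself₇*: the embedded TP, whose subject is Maya₅.
*Zara₁* c-commands the anaphor but is outside its binding domain → cannot satisfy Principle A.
*Priya₂* c-commands the anaphor but is outside its binding domain → cannot satisfy Principle A.
*Nadia₃* c-commands the anaphor but is outside its binding domain → cannot satisfy Principle A.
*Amara₄* c-commands the anaphor but is outside its binding domain → cannot satisfy Principle A.
*Maya₅* c-commands the anaphor within its binding domain → licit binder.
*Carmen₆* c-commands the anaphor within its binding domain → licit binder.

{5, 6}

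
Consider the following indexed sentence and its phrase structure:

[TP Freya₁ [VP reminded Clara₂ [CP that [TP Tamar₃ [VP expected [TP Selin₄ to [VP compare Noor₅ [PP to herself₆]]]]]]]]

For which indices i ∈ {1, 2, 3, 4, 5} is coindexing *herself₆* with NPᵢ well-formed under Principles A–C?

*herself* is an anaphor, so Principle A applies: it must be bound in its binding domain.
Binding domain of *herself₆*: the embedded TP, whose subject is Selin₄.
*Freya₁* c-commands the anaphor but is outside its binding domain → cannot satisfy Principle A.
*Clara₂* c-commands the anaphor but is outside its binding domain → cannot satisfy Principle A.
*Tamar₃* c-commands the anaphor but is outside its binding domain → cannot satisfy Principle A.
*Selin₄* c-commands the anaphor within its binding domain → licit binder.
*Noor₅* c-commands the anaphor within its binding domain → licit binder.

{4, 5}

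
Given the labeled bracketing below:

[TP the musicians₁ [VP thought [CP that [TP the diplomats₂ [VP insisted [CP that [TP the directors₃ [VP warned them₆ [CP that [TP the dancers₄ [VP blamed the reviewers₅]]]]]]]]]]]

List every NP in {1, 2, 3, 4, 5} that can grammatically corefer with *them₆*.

{1, 2}

*them* is a pronoun, so Principle B applies: it must be free in its binding domain.
Binding domain of *them₆*: the embedded TP, whose subject is the directors₃.
*the musicians₁* c-commands the pronoun but from outside its binding domain, and is not c-commanded by it → coindexation permitted.
*the diplomats₂* c-commands the pronoun but from outside its binding domain, and is not c-commanded by it → coindexation permitted.
*the directors₃* c-commands the pronoun within its binding domain → coindexation would violate Principle B.
*the dancers₄*: the pronoun c-commands this R-expression → coindexation would violate Principle C on *the dancers₄*.
*the reviewers₅*: the pronoun c-commands this R-expression → coindexation would violate Principle C on *the reviewers₅*.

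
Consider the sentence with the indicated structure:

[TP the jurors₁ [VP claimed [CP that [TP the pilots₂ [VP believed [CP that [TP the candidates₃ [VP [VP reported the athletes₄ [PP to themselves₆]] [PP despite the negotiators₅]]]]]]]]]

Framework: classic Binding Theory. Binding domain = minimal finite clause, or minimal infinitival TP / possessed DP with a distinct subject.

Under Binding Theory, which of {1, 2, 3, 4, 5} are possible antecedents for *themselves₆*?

*themselves* is an anaphor, so Principle A applies: it must be bound in its binding domain.
Binding domain of *themselves₆*: the embedded TP, whose subject is the candidates₃.
*the jurors₁* c-commands the anaphor but is outside its binding domain → cannot satisfy Principle A.
*the pilots₂* c-commands the anaphor but is outside its binding domain → cannot satisfy Principle A.
*the candidates₃* c-commands the anaphor within its binding domain → licit binder.
*the athletes₄* c-commands the anaphor within its binding domain → licit binder.
*the negotiators₅* does not c-command the anaphor → cannot bind it.

{3, 4}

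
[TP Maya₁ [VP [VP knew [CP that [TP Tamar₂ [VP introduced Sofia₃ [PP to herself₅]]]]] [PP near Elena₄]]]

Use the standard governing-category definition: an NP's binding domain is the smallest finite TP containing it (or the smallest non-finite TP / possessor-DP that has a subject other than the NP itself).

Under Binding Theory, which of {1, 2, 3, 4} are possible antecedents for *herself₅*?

*herself* is an anaphor, so Principle A applies: it must be bound in its binding domain.
Binding domain of *herself₅*: the embedded TP, whose subject is Tamar₂.
*Maya₁* c-commands the anaphor but is outside its binding domain → cannot satisfy Principle A.
*Tamar₂* c-commands the anaphor within its binding domain → licit binder.
*Sofia₃* c-commands the anaphor within its binding domain → licit binder.
*Elena₄* does not c-command the anaphor → cannot bind it.

{2, 3}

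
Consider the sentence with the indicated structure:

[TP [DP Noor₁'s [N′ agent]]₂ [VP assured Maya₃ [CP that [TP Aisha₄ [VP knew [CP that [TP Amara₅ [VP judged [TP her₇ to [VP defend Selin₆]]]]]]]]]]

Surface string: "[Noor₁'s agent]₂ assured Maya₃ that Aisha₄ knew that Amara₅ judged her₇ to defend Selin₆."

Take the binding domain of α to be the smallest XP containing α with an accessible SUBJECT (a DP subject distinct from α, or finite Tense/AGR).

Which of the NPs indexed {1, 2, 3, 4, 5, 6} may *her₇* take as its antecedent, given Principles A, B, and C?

{1, 2, 3, 4}

*her* is a pronoun, so Principle B applies: it must be free in its binding domain.
Binding domain of *her₇*: the embedded TP, whose subject is Amara₅.
*Noor₁* and the pronoun do not c-command one another → neither Principle B nor Principle C is at stake; coindexation permitted.
*[Noor₁'s agent]₂* c-commands the pronoun but from outside its binding domain, and is not c-commanded by it → coindexation permitted.
*Maya₃* c-commands the pronoun but from outside its binding domain, and is not c-commanded by it → coindexation permitted.
*Aisha₄* c-commands the pronoun but from outside its binding domain, and is not c-commanded by it → coindexation permitted.
*Amara₅* c-commands the pronoun within its binding domain → coindexation would violate Principle B.
*Selin₆*: the pronoun c-commands this R-expression → coindexation would violate Principle C on *Selin₆*.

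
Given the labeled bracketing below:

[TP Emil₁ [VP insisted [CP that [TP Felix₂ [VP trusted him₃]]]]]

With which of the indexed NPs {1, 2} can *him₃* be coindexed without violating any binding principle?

{1}

*him* is a pronoun, so Principle B applies: it must be free in its binding domain.
Binding domain of *him₃*: the embedded TP, whose subject is Felix₂.
*Emil₁* c-commands the pronoun but from outside its binding domain, and is not c-commanded by it → coindexation permitted.
*Felix₂* c-commands the pronoun within its binding domain → coindexation would violate Principle B.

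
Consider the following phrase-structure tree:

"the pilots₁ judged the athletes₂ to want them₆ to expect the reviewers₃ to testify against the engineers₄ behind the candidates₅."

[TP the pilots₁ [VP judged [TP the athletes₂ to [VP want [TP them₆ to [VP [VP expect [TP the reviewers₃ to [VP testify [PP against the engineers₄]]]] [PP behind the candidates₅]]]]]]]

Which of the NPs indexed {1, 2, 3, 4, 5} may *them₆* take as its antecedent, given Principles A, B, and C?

{1}

*them* is a pronoun, so Principle B applies: it must be free in its binding domain.
Binding domain of *them₆*: the embedded TP, whose subject is the athletes₂.
*the pilots₁* c-commands the pronoun but from outside its binding domain, and is not c-commanded by it → coindexation permitted.
*the athletes₂* c-commands the pronoun within its binding domain → coindexation would violate Principle B.
*the reviewers₃*: the pronoun c-commands this R-expression → coindexation would violate Principle C on *the reviewers₃*.
*the engineers₄*: the pronoun c-commands this R-expression → coindexation would violate Principle C on *the engineers₄*.
*the candidates₅*: the pronoun c-commands this R-expression → coindexation would violate Principle C on *the candidates₅*.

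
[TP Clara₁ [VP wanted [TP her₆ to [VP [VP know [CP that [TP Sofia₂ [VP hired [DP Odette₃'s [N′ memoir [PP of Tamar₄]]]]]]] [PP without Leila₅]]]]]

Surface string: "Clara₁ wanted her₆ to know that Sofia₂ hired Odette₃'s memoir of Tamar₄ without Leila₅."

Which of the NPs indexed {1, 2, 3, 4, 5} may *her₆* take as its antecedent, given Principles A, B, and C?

*her* is a pronoun, so Principle B applies: it must be free in its binding domain.
Binding domain of *her₆*: the matrix TP, whose subject is Clara₁.
*Clara₁* c-commands the pronoun within its binding domain → coindexation would violate Principle B.
*Sofia₂*: the pronoun c-commands this R-expression → coindexation would violate Principle C on *Sofia₂*.
*Odette₃*: the pronoun c-commands this R-expression → coindexation would violate Principle C on *Odette₃*.
*Tamar₄*: the pronoun c-commands this R-expression → coindexation would violate Principle C on *Tamar₄*.
*Leila₅*: the pronoun c-commands this R-expression → coindexation would violate Principle C on *Leila₅*.

none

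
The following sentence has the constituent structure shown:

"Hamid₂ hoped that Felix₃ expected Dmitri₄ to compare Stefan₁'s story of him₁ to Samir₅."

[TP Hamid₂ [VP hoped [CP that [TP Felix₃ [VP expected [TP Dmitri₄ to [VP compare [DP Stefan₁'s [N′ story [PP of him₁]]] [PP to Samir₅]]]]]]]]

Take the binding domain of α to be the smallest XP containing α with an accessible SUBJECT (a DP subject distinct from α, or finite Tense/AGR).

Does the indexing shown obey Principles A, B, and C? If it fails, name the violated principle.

Principle B

The two coindexed NPs are *Stefan₁* and *him₁*.
*him₁* is a pronoun. Its binding domain is the possessed DP, whose subject is Stefan₁.
*Stefan₁* c-commands it within that domain and carries the same index.
The pronoun is locally bound → Principle B violation.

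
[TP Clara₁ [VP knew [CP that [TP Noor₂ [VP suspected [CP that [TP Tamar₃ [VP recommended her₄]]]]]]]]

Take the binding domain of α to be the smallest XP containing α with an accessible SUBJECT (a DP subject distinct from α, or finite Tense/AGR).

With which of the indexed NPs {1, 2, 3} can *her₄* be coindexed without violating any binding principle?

*her* is a pronoun, so Principle B applies: it must be free in its binding domain.
Binding domain of *her₄*: the embedded TP, whose subject is Tamar₃.
*Clara₁* c-commands the pronoun but from outside its binding domain, and is not c-commanded by it → coindexation permitted.
*Noor₂* c-commands the pronoun but from outside its binding domain, and is not c-commanded by it → coindexation permitted.
*Tamar₃* c-commands the pronoun within its binding domain → coindexation would violate Principle B.

{1, 2}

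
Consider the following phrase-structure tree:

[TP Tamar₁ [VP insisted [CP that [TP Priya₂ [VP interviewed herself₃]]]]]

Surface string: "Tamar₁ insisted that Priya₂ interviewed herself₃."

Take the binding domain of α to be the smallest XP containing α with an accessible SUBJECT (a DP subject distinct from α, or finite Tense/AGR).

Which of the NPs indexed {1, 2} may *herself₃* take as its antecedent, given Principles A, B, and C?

{2}

*herself* is an anaphor, so Principle A applies: it must be bound in its binding domain.
Binding domain of *herself₃*: the embedded TP, whose subject is Priya₂.
*Tamar₁* c-commands the anaphor but is outside its binding domain → cannot satisfy Principle A.
*Priya₂* c-commands the anaphor within its binding domain → licit binder.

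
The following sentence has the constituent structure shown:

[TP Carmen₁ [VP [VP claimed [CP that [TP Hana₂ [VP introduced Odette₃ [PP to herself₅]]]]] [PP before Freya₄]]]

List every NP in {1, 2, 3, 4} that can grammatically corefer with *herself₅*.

{2, 3}

*herself* is an anaphor, so Principle A applies: it must be bound in its binding domain.
Binding domain of *herself₅*: the embedded TP, whose subject is Hana₂.
*Carmen₁* c-commands the anaphor but is outside its binding domain → cannot satisfy Principle A.
*Hana₂* c-commands the anaphor within its binding domain → licit binder.
*Odette₃* c-commands the anaphor within its binding domain → licit binder.
*Freya₄* does not c-command the anaphor → cannot bind it.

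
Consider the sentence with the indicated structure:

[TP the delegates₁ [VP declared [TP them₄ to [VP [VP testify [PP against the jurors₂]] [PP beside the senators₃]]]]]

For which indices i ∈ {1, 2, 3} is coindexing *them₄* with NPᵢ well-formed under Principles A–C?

*them* is a pronoun, so Principle B applies: it must be free in its binding domain.
Binding domain of *them₄*: the matrix TP, whose subject is the delegates₁.
*the delegates₁* c-commands the pronoun within its binding domain → coindexation would violate Principle B.
*the jurors₂*: the pronoun c-commands this R-expression → coindexation would violate Principle C on *the jurors₂*.
*the senators₃*: the pronoun c-commands this R-expression → coindexation would violate Principle C on *the senators₃*.

none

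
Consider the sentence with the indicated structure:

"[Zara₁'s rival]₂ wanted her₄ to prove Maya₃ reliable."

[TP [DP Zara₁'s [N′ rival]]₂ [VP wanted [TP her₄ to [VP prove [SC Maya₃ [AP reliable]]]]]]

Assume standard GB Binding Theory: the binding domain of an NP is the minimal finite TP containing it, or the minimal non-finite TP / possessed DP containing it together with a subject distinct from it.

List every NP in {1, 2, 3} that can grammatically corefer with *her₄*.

*her* is a pronoun, so Principle B applies: it must be free in its binding domain.
Binding domain of *her₄*: the matrix TP, whose subject is [Zara₁'s rival]₂.
*Zara₁* and the pronoun do not c-command one another → neither Principle B nor Principle C is at stake; coindexation permitted.
*[Zara₁'s rival]₂* c-commands the pronoun within its binding domain → coindexation would violate Principle B.
*Maya₃*: the pronoun c-commands this R-expression → coindexation would violate Principle C on *Maya₃*.

{1}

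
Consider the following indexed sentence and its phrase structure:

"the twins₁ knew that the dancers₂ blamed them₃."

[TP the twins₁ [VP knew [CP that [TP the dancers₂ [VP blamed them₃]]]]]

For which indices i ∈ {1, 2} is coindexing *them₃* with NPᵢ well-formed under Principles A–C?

{1}

*them* is a pronoun, so Principle B applies: it must be free in its binding domain.
Binding domain of *them₃*: the embedded TP, whose subject is the dancers₂.
*the twins₁* c-commands the pronoun but from outside its binding domain, and is not c-commanded by it → coindexation permitted.
*the dancers₂* c-commands the pronoun within its binding domain → coindexation would violate Principle B.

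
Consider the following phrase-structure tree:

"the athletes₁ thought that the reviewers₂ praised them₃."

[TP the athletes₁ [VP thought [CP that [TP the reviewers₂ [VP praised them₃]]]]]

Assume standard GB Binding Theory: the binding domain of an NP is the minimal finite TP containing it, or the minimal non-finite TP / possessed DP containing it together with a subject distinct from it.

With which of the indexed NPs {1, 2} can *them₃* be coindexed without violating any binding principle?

*them* is a pronoun, so Principle B applies: it must be free in its binding domain.
Binding domain of *them₃*: the embedded TP, whose subject is the reviewers₂.
*the athletes₁* c-commands the pronoun but from outside its binding domain, and is not c-commanded by it → coindexation permitted.
*the reviewers₂* c-commands the pronoun within its binding domain → coindexation would violate Principle B.

{1}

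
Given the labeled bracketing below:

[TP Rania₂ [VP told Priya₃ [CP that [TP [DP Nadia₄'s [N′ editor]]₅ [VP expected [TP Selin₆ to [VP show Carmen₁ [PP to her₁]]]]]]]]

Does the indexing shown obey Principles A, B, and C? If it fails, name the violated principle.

Principle B

The two coindexed NPs are *Carmen₁* and *her₁*.
*her₁* is a pronoun. Its binding domain is the embedded TP, whose subject is Selin₆.
*Carmen₁* c-commands it within that domain and carries the same index.
The pronoun is locally bound → Principle B violation.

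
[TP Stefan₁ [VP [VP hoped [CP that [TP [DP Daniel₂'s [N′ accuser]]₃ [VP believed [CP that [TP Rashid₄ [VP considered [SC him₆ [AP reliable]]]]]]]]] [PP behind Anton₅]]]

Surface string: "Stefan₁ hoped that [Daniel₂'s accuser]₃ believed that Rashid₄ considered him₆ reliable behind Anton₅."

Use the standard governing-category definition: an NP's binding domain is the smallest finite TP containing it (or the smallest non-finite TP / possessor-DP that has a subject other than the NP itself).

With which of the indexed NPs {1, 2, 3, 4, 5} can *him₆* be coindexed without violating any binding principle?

{1, 2, 3, 5}

*him* is a pronoun, so Principle B applies: it must be free in its binding domain.
Binding domain of *him₆*: the embedded TP, whose subject is Rashid₄.
*Stefan₁* c-commands the pronoun but from outside its binding domain, and is not c-commanded by it → coindexation permitted.
*Daniel₂* and the pronoun do not c-command one another → neither Principle B nor Principle C is at stake; coindexation permitted.
*[Daniel₂'s accuser]₃* c-commands the pronoun but from outside its binding domain, and is not c-commanded by it → coindexation permitted.
*Rashid₄* c-commands the pronoun within its binding domain → coindexation would violate Principle B.
*Anton₅* and the pronoun do not c-command one another → neither Principle B nor Principle C is at stake; coindexation permitted.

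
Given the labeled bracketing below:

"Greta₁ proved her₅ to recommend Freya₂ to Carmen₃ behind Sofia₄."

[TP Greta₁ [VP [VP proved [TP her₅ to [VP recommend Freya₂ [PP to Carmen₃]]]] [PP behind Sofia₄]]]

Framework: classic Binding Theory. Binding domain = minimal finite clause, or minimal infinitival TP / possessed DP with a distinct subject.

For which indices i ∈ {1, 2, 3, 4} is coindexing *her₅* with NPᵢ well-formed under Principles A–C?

{4}

*her* is a pronoun, so Principle B applies: it must be free in its binding domain.
Binding domain of *her₅*: the matrix TP, whose subject is Greta₁.
*Greta₁* c-commands the pronoun within its binding domain → coindexation would violate Principle B.
*Freya₂*: the pronoun c-commands this R-expression → coindexation would violate Principle C on *Freya₂*.
*Carmen₃*: the pronoun c-commands this R-expression → coindexation would violate Principle C on *Carmen₃*.
*Sofia₄* and the pronoun do not c-command one another → neither Principle B nor Principle C is at stake; coindexation permitted.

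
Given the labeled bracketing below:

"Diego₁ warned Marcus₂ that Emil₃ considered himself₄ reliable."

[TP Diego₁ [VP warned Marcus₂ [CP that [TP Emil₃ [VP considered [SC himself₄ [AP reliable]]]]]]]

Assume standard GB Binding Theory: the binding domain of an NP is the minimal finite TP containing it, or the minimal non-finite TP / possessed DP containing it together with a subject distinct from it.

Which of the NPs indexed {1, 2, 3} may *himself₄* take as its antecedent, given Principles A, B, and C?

{3}

*himself* is an anaphor, so Principle A applies: it must be bound in its binding domain.
Binding domain of *himself₄*: the embedded TP, whose subject is Emil₃.
*Diego₁* c-commands the anaphor but is outside its binding domain → cannot satisfy Principle A.
*Marcus₂* c-commands the anaphor but is outside its binding domain → cannot satisfy Principle A.
*Emil₃* c-commands the anaphor within its binding domain → licit binder.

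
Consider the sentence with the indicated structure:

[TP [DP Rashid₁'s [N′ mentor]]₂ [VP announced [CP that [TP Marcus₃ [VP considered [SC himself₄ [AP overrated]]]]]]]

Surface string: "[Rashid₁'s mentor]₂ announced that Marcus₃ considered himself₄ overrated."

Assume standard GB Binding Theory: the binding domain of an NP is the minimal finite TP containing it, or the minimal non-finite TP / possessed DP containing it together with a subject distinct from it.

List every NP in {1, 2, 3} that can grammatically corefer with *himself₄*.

*himself* is an anaphor, so Principle A applies: it must be bound in its binding domain.
Binding domain of *himself₄*: the embedded TP, whose subject is Marcus₃.
*Rashid₁* does not c-command the anaphor → cannot bind it.
*[Rashid₁'s mentor]₂* c-commands the anaphor but is outside its binding domain → cannot satisfy Principle A.
*Marcus₃* c-commands the anaphor within its binding domain → licit binder.

{3}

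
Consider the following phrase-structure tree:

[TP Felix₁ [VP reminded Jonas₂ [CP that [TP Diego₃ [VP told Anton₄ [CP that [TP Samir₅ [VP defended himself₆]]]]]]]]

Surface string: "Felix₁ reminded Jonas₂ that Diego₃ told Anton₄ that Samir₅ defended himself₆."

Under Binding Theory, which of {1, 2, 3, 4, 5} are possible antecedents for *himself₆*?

*himself* is an anaphor, so Principle A applies: it must be bound in its binding domain.
Binding domain of *himself₆*: the embedded TP, whose subject is Samir₅.
*Felix₁* c-commands the anaphor but is outside its binding domain → cannot satisfy Principle A.
*Jonas₂* c-commands the anaphor but is outside its binding domain → cannot satisfy Principle A.
*Diego₃* c-commands the anaphor but is outside its binding domain → cannot satisfy Principle A.
*Anton₄* c-commands the anaphor but is outside its binding domain → cannot satisfy Principle A.
*Samir₅* c-commands the anaphor within its binding domain → licit binder.

{5}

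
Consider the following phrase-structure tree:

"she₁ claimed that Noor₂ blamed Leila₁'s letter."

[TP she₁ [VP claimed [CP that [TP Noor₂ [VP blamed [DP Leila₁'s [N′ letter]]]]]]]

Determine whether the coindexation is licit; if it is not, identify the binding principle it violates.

Principle C

The two coindexed NPs are *she₁* and *Leila₁*.
*Leila₁* is an R-expression. Principle C requires it to be free everywhere.
*she₁* c-commands it and carries the same index.
The R-expression is bound → Principle C violation.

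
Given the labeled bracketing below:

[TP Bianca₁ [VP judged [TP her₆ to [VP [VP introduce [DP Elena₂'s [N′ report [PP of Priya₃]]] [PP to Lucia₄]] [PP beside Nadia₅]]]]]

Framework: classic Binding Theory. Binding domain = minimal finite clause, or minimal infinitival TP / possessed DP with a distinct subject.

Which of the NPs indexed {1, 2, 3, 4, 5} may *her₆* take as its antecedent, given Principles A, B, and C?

none

*her* is a pronoun, so Principle B applies: it must be free in its binding domain.
Binding domain of *her₆*: the matrix TP, whose subject is Bianca₁.
*Bianca₁* c-commands the pronoun within its binding domain → coindexation would violate Principle B.
*Elena₂*: the pronoun c-commands this R-expression → coindexation would violate Principle C on *Elena₂*.
*Priya₃*: the pronoun c-commands this R-expression → coindexation would violate Principle C on *Priya₃*.
*Lucia₄*: the pronoun c-commands this R-expression → coindexation would violate Principle C on *Lucia₄*.
*Nadia₅*: the pronoun c-commands this R-expression → coindexation would violate Principle C on *Nadia₅*.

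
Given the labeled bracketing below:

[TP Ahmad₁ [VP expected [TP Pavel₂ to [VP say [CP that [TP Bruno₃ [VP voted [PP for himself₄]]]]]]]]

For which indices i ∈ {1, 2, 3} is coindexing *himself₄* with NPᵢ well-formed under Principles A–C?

{3}

*himself* is an anaphor, so Principle A applies: it must be bound in its binding domain.
Binding domain of *himself₄*: the embedded TP, whose subject is Bruno₃.
*Ahmad₁* c-commands the anaphor but is outside its binding domain → cannot satisfy Principle A.
*Pavel₂* c-commands the anaphor but is outside its binding domain → cannot satisfy Principle A.
*Bruno₃* c-commands the anaphor within its binding domain → licit binder.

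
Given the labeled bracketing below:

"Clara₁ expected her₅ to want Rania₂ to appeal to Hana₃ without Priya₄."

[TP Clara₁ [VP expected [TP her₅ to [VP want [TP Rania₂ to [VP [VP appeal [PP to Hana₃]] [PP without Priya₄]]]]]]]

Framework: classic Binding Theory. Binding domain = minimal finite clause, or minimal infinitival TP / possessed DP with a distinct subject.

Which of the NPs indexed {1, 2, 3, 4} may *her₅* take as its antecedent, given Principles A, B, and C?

*her* is a pronoun, so Principle B applies: it must be free in its binding domain.
Binding domain of *her₅*: the matrix TP, whose subject is Clara₁.
*Clara₁* c-commands the pronoun within its binding domain → coindexation would violate Principle B.
*Rania₂*: the pronoun c-commands this R-expression → coindexation would violate Principle C on *Rania₂*.
*Hana₃*: the pronoun c-commands this R-expression → coindexation would violate Principle C on *Hana₃*.
*Priya₄*: the pronoun c-commands this R-expression → coindexation would violate Principle C on *Priya₄*.

none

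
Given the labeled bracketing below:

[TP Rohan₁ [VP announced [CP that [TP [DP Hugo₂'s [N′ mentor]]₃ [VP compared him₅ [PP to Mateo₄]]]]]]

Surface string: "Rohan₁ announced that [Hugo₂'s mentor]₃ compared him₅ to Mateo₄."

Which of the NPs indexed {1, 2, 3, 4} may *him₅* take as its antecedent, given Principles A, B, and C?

{1, 2}

*him* is a pronoun, so Principle B applies: it must be free in its binding domain.
Binding domain of *him₅*: the embedded TP, whose subject is [Hugo₂'s mentor]₃.
*Rohan₁* c-commands the pronoun but from outside its binding domain, and is not c-commanded by it → coindexation permitted.
*Hugo₂* and the pronoun do not c-command one another → neither Principle B nor Principle C is at stake; coindexation permitted.
*[Hugo₂'s mentor]₃* c-commands the pronoun within its binding domain → coindexation would violate Principle B.
*Mateo₄*: the pronoun c-commands this R-expression → coindexation would violate Principle C on *Mateo₄*.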